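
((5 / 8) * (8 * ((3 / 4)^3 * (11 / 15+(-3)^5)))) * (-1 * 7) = 114471 / 32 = 3577.22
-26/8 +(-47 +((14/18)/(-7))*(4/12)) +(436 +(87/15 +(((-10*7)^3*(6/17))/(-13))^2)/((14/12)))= 13722651487753867/184618980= 74329581.32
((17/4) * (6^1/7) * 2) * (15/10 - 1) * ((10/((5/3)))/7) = 153/49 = 3.12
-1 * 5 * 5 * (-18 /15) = 30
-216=-216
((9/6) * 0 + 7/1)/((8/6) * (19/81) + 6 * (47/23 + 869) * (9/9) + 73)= 5589/4231331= 0.00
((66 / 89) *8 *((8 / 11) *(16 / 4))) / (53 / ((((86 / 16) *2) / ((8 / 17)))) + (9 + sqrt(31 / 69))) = 320549932800 / 209517255563-410389248 *sqrt(2139) / 209517255563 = 1.44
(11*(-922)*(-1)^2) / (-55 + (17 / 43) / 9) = 1962477 / 10634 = 184.55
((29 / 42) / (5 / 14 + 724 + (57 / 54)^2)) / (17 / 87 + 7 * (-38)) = -136242 / 38049158125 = -0.00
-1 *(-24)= 24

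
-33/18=-11/6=-1.83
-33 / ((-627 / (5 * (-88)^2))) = 38720 / 19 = 2037.89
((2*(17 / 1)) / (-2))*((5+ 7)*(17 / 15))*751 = -868156 / 5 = -173631.20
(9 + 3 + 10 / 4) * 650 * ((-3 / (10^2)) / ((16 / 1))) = -17.67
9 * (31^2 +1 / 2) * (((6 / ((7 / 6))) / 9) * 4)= 19779.43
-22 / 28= -11 / 14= -0.79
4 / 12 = 0.33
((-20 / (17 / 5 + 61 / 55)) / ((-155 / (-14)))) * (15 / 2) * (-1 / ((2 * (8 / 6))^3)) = 155925 / 984064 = 0.16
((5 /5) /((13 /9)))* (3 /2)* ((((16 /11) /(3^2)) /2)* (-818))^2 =21411968 /4719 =4537.40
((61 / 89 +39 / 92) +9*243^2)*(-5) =-2657210.55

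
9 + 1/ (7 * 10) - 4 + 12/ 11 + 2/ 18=43079/ 6930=6.22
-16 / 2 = -8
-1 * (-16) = 16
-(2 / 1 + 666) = -668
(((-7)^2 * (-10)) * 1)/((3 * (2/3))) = -245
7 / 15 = 0.47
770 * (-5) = -3850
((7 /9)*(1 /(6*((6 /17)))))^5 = 23863536599 /3570467226624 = 0.01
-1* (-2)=2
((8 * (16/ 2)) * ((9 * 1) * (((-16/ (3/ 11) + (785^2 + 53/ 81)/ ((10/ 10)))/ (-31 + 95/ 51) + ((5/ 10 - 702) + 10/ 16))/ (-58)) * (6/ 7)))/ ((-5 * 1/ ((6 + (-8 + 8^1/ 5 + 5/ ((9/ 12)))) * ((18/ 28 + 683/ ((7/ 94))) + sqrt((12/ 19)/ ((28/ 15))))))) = -33859426262993192/ 15837045 - 527352001168 * sqrt(665)/ 100301285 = -2138124473.06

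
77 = 77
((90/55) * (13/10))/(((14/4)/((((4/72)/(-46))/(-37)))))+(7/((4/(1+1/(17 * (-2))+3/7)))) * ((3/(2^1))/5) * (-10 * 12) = -490960937/5569795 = -88.15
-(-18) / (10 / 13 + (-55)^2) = 0.01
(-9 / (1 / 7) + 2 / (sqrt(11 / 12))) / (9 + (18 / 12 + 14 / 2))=-18 / 5 + 8 * sqrt(33) / 385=-3.48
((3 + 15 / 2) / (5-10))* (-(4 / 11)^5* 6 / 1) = 64512 / 805255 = 0.08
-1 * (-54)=54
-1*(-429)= 429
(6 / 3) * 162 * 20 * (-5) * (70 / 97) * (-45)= 102060000 / 97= 1052164.95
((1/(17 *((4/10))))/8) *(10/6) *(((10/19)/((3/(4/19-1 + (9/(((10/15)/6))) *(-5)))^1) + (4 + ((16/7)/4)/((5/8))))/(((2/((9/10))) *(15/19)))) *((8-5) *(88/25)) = -3454308/282625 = -12.22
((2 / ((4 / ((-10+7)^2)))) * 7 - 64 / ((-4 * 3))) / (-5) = -221 / 30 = -7.37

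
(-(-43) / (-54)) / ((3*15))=-43 / 2430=-0.02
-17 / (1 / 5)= -85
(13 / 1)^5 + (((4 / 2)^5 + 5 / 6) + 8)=2228003 / 6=371333.83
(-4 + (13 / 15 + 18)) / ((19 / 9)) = 669 / 95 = 7.04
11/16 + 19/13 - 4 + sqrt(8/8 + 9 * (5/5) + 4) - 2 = -801/208 + sqrt(14) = -0.11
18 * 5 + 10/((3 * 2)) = 91.67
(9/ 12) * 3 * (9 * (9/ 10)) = 729/ 40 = 18.22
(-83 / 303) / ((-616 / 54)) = 747 / 31108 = 0.02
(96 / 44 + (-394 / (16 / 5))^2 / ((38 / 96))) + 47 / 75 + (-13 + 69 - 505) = 37852.16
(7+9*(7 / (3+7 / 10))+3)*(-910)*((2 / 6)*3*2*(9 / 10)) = -1638000 / 37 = -44270.27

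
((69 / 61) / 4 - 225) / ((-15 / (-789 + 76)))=-13031501 / 1220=-10681.56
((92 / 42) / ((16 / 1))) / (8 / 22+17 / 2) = 253 / 16380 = 0.02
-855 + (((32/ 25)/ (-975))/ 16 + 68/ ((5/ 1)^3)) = -20827367/ 24375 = -854.46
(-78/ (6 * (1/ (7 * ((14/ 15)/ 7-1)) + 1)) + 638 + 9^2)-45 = 50041/ 76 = 658.43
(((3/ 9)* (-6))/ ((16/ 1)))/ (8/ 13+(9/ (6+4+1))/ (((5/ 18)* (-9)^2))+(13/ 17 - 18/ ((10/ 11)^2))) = 60775/ 9900756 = 0.01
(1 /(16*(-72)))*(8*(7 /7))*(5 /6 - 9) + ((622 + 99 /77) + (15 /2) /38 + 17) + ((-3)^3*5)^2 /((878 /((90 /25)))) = 36082594411 /50446368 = 715.27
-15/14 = -1.07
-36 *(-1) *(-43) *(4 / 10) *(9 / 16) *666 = -1159839 / 5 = -231967.80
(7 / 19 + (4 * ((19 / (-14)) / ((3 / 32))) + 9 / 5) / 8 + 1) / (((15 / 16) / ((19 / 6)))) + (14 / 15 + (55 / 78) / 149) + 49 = 565094029 / 18304650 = 30.87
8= 8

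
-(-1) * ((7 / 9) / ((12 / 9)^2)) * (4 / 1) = 7 / 4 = 1.75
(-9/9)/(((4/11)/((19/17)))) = -209/68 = -3.07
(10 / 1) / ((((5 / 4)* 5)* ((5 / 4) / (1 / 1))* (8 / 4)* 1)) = 16 / 25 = 0.64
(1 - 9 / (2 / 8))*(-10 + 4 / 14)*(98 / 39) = 33320 / 39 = 854.36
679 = 679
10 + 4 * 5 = 30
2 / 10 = 1 / 5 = 0.20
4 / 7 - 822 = -5750 / 7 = -821.43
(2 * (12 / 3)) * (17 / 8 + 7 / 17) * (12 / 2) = 2070 / 17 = 121.76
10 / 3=3.33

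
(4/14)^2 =4/49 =0.08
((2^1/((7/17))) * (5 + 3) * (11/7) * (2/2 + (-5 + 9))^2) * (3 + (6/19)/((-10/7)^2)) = 4483512/931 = 4815.80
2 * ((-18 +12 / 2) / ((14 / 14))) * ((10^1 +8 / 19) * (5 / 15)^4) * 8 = -1408 / 57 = -24.70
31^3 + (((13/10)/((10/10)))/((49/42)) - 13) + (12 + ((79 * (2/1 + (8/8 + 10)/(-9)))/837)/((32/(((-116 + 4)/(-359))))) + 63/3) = 5643561263741/189304290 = 29812.12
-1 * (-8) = 8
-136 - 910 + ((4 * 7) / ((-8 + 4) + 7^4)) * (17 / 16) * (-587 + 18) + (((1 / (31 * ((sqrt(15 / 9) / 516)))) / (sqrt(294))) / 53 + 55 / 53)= -31447111 / 29892 + 258 * sqrt(10) / 57505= -1052.01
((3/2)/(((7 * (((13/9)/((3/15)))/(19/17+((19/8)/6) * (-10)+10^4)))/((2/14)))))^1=2823813/66640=42.37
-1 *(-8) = 8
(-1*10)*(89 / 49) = -890 / 49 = -18.16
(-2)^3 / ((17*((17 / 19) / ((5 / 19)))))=-40 / 289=-0.14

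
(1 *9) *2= 18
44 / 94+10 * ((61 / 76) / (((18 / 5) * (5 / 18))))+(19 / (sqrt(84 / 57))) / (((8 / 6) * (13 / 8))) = 57 * sqrt(133) / 91+15171 / 1786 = 15.72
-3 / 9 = -1 / 3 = -0.33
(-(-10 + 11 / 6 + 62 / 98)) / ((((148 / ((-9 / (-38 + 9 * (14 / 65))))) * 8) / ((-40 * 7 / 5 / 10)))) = -86385 / 9713536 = -0.01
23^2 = 529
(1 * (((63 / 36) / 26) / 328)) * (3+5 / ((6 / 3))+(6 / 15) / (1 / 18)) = 889 / 341120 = 0.00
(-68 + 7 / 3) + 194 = 385 / 3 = 128.33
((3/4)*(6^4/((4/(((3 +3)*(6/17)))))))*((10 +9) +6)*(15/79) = 3280500/1343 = 2442.67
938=938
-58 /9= -6.44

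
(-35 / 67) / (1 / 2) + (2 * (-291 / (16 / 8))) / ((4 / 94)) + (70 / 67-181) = -14039 / 2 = -7019.50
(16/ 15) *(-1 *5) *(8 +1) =-48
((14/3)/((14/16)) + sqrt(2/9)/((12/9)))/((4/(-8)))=-32/3-sqrt(2)/2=-11.37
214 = 214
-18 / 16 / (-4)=9 / 32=0.28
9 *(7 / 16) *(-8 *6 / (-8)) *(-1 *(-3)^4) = -15309 / 8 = -1913.62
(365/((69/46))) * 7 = 5110/3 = 1703.33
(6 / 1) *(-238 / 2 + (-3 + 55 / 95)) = -13842 / 19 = -728.53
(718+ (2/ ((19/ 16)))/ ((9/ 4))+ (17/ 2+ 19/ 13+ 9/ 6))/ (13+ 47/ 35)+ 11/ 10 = 145103839/ 2789865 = 52.01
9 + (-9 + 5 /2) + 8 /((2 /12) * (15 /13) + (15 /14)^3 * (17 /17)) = 824427 /101470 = 8.12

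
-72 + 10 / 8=-283 / 4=-70.75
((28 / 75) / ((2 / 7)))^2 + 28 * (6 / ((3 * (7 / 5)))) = 234604 / 5625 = 41.71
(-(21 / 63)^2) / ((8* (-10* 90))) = 1 / 64800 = 0.00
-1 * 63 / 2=-63 / 2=-31.50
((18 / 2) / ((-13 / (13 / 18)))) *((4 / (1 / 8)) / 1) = -16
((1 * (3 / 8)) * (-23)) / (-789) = 23 / 2104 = 0.01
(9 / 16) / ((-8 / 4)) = -9 / 32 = -0.28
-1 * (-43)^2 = -1849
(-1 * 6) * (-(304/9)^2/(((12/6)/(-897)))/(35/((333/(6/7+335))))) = -1022398208/11755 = -86975.60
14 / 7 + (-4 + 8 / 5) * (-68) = 826 / 5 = 165.20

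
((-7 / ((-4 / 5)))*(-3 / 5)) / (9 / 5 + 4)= -105 / 116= -0.91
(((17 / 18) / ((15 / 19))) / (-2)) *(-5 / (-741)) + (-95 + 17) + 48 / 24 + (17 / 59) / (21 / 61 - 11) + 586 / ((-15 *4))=-533035639 / 6212700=-85.80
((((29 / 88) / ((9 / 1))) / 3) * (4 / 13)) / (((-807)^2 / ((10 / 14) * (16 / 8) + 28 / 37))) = 0.00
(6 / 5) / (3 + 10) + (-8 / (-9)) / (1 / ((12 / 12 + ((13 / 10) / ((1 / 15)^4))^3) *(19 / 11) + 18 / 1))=2816320718935660309 / 6435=437656677379278.99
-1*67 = -67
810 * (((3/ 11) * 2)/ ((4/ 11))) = 1215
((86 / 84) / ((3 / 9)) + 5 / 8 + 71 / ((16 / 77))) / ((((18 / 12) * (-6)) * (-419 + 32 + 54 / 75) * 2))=967075 / 19468512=0.05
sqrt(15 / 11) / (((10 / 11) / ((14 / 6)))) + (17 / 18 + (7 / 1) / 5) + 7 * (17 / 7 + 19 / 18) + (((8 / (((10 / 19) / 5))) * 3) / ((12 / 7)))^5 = 7 * sqrt(165) / 30 + 624236938796 / 15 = 41615795922.73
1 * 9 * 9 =81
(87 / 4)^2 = 7569 / 16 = 473.06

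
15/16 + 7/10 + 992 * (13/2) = 515971/80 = 6449.64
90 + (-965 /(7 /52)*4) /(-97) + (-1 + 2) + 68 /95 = 24984527 /64505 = 387.33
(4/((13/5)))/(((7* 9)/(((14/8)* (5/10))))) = 5/234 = 0.02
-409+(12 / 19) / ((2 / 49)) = -7477 / 19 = -393.53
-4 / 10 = -2 / 5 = -0.40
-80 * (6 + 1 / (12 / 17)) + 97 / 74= -131429 / 222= -592.02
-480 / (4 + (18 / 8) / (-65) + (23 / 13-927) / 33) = 4118400 / 206537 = 19.94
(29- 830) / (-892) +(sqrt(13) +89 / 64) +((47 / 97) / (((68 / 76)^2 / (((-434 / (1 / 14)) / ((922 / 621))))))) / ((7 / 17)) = -65238800057029 / 10849417408 +sqrt(13) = -6009.51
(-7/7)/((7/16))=-16/7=-2.29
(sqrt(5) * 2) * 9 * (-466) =-8388 * sqrt(5) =-18756.14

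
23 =23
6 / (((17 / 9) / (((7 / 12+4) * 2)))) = 495 / 17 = 29.12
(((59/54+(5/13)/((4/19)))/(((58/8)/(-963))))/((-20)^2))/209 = -438593/94551600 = -0.00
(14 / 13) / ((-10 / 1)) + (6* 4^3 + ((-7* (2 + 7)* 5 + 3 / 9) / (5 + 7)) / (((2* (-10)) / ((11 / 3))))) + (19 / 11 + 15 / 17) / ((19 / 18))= 2439158824 / 6235515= 391.17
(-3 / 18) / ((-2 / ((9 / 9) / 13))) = 1 / 156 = 0.01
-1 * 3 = -3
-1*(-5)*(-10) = -50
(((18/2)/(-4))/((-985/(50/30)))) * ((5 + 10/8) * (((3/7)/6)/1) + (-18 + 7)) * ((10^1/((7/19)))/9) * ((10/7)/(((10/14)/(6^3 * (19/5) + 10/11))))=-429343/2156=-199.14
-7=-7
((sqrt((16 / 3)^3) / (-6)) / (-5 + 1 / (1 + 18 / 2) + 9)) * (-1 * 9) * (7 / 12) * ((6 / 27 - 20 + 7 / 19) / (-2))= 25.51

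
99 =99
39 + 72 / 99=437 / 11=39.73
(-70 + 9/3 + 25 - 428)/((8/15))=-3525/4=-881.25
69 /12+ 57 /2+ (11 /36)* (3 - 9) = 389 /12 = 32.42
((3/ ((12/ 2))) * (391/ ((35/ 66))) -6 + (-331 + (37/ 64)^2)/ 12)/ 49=192160697/ 28098560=6.84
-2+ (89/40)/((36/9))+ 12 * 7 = 13209/160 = 82.56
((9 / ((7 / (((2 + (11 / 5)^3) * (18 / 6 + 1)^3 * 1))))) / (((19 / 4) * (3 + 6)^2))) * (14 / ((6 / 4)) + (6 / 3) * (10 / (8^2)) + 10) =7951376 / 149625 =53.14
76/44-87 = -85.27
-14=-14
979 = 979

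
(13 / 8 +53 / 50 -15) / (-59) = 2463 / 11800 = 0.21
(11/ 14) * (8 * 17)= 748/ 7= 106.86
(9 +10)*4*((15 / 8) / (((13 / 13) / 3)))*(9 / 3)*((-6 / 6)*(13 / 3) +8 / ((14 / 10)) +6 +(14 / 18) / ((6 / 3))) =279015 / 28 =9964.82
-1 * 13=-13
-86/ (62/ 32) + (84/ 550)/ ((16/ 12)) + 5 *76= 5724153/ 17050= 335.73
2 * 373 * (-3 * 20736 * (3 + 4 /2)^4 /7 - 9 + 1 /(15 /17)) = -435067816196 /105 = -4143503011.39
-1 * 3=-3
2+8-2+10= 18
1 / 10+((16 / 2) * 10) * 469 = 37520.10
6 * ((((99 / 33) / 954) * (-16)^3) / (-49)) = 4096 / 2597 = 1.58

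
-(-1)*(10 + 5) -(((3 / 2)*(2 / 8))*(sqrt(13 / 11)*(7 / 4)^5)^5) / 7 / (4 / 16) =15 -97131684309947172101307*sqrt(143) / 2997145552015065088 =-387529.08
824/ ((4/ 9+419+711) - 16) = 3708/ 5015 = 0.74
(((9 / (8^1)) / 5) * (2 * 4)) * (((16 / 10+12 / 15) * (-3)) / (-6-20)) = 162 / 325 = 0.50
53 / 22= 2.41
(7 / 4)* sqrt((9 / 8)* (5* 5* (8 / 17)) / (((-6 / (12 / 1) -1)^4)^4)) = 2240* sqrt(17) / 37179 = 0.25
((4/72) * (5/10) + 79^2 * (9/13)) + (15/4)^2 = 8114713/1872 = 4334.78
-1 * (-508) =508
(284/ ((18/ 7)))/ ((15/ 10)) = 1988/ 27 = 73.63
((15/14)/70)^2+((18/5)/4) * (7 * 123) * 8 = 1190742381/192080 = 6199.20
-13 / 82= -0.16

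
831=831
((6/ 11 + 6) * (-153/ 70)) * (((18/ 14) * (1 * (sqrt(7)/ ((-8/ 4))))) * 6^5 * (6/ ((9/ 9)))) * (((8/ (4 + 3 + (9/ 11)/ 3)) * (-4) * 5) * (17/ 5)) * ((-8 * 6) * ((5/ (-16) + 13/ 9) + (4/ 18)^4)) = 2140887511296 * sqrt(7)/ 1225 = 4623882399.88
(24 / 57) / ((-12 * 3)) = -2 / 171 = -0.01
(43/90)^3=79507/729000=0.11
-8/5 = -1.60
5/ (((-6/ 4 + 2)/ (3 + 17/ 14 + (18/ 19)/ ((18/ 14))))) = 6585/ 133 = 49.51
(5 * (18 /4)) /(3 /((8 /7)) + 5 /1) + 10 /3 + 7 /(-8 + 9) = 2431 /183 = 13.28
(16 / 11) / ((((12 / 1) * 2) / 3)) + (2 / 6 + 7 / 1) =248 / 33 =7.52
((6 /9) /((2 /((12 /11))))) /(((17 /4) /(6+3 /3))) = 112 /187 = 0.60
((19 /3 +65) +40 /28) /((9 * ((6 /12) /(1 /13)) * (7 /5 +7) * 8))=955 /51597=0.02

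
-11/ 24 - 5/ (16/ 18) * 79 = -2669/ 6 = -444.83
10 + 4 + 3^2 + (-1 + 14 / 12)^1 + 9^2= 625 / 6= 104.17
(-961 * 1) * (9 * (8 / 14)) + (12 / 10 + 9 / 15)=-172917 / 35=-4940.49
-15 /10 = -3 /2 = -1.50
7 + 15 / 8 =71 / 8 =8.88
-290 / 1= -290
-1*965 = -965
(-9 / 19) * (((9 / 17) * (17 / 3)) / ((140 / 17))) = -459 / 2660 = -0.17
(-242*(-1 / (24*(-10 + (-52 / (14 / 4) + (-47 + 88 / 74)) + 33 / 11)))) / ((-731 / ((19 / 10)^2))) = 11313379 / 15373807200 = 0.00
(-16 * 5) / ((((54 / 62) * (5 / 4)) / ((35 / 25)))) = -13888 / 135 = -102.87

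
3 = 3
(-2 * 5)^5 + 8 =-99992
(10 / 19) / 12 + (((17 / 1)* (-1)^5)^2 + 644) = 106367 / 114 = 933.04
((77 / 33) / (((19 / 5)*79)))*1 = 35 / 4503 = 0.01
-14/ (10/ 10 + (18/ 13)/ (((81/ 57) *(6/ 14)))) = -1638/ 383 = -4.28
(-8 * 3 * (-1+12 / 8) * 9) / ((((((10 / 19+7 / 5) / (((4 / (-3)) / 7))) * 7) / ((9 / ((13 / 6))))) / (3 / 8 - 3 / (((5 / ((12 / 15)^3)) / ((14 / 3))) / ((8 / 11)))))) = -226042164 / 53428375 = -4.23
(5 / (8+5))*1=5 / 13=0.38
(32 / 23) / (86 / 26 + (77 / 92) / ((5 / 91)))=8320 / 110871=0.08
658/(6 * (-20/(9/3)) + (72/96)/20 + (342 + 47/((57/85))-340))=3000480/146491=20.48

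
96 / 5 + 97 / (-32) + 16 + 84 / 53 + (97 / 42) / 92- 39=-21385367 / 4095840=-5.22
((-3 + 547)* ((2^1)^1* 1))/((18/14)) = 7616/9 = 846.22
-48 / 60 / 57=-4 / 285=-0.01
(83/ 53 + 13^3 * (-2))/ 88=-232799/ 4664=-49.91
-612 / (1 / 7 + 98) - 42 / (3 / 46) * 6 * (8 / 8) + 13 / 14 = -3869.31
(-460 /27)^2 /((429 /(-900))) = -21160000 /34749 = -608.94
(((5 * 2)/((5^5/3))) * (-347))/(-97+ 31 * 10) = -694/44375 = -0.02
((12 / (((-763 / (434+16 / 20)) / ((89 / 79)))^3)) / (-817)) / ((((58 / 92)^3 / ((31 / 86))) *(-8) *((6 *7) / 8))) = -21856661589580785858496 / 164190281166421827011403625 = -0.00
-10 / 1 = -10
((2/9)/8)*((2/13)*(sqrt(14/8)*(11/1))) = 11*sqrt(7)/468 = 0.06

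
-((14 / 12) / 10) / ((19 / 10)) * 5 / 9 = -35 / 1026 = -0.03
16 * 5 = 80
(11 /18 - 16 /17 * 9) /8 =-2405 /2448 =-0.98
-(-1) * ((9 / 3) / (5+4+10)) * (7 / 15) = 7 / 95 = 0.07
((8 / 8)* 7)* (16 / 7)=16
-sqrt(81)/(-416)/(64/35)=315/26624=0.01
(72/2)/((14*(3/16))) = 96/7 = 13.71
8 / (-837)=-8 / 837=-0.01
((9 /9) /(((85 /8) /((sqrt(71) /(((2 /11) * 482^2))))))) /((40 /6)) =33 * sqrt(71) /98737700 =0.00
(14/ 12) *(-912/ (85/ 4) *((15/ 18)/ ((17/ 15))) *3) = -110.45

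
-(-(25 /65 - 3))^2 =-1156 /169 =-6.84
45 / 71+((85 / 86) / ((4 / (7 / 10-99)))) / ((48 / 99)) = -38658513 / 781568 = -49.46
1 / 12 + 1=13 / 12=1.08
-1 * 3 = -3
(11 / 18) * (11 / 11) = 11 / 18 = 0.61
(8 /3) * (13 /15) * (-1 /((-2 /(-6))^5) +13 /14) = -176228 /315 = -559.45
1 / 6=0.17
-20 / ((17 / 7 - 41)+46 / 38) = 2660 / 4969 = 0.54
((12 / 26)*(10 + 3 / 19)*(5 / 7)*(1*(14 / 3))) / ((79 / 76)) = 15440 / 1027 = 15.03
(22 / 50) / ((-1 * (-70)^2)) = -0.00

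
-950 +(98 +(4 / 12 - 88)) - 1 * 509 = -4346 / 3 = -1448.67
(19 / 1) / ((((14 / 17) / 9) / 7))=2907 / 2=1453.50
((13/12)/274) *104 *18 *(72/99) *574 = 4656288/1507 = 3089.77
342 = 342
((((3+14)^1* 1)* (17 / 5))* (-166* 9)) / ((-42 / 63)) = 647649 / 5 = 129529.80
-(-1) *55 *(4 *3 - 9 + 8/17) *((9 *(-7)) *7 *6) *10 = -5050747.06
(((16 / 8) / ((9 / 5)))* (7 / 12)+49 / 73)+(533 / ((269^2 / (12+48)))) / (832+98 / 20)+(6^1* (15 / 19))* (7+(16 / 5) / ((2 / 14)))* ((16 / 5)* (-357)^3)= -4598426175905755402102489 / 226787102878410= -20276400719.19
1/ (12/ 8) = 2/ 3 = 0.67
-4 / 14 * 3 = -6 / 7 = -0.86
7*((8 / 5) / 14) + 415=415.80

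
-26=-26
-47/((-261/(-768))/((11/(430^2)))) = -0.01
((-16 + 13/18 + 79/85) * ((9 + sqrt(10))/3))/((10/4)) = -23.27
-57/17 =-3.35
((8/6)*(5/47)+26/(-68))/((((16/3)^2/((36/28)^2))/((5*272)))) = -1400895/73696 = -19.01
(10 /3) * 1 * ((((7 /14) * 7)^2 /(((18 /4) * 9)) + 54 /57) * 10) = 41.66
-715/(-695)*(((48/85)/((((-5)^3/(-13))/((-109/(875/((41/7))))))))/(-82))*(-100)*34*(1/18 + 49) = -89.67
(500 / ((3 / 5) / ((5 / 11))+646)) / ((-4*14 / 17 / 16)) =-425000 / 113281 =-3.75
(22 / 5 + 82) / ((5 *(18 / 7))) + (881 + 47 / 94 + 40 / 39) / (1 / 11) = 18943279 / 1950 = 9714.50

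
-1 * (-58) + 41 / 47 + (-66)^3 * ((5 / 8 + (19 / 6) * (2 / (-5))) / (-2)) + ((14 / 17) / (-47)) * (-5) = -736512927 / 7990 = -92179.34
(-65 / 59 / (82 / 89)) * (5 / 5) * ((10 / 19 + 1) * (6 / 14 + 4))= -5200715 / 643454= -8.08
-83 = -83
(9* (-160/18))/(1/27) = -2160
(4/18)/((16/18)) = 1/4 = 0.25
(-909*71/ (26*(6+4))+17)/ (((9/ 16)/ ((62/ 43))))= -14909512/ 25155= -592.71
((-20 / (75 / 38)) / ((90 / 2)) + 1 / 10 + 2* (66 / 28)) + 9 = 128417 / 9450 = 13.59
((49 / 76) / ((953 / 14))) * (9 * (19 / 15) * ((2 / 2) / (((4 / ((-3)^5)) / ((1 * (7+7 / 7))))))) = -250047 / 4765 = -52.48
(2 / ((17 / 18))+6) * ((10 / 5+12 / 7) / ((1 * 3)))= 1196 / 119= 10.05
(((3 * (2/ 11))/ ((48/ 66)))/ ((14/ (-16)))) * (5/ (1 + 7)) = -15/ 28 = -0.54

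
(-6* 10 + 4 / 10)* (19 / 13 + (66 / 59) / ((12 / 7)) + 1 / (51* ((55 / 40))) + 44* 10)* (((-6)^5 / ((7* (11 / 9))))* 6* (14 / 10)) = 1587017064969792 / 7888595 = 201178671.86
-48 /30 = -8 /5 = -1.60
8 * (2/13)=1.23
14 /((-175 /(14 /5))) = -28 /125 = -0.22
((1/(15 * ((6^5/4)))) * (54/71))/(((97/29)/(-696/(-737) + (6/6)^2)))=41557/2740888260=0.00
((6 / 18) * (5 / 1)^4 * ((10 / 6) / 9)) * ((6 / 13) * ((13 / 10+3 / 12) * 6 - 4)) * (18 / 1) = 66250 / 39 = 1698.72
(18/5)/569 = 18/2845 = 0.01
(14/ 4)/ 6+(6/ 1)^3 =2599/ 12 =216.58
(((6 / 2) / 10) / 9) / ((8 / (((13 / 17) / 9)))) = 13 / 36720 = 0.00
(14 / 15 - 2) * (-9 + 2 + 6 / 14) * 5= 736 / 21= 35.05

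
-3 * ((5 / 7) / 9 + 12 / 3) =-257 / 21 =-12.24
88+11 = 99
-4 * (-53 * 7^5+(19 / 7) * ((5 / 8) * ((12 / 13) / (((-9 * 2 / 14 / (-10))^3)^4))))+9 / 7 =-2629814043134054174432653 / 8567029273257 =-306969190748.93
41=41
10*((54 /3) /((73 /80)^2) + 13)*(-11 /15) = -4058494 /15987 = -253.86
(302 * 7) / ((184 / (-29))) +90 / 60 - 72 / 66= -336769 / 1012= -332.78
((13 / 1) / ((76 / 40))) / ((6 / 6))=130 / 19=6.84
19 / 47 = 0.40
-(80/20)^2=-16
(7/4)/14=1/8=0.12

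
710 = 710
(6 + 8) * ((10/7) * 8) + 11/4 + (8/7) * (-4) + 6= 4597/28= 164.18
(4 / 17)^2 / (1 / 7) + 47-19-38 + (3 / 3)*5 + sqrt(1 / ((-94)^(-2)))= 25833 / 289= 89.39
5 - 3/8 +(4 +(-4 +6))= 85/8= 10.62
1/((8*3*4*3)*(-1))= -1/288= -0.00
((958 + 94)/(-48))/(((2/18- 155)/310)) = 122295/2788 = 43.86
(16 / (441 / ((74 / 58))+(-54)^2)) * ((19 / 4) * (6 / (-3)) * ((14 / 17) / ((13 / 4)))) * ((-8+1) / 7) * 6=629888 / 8890167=0.07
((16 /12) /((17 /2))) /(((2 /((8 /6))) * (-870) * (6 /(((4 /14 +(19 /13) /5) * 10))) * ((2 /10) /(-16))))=33664 /3633903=0.01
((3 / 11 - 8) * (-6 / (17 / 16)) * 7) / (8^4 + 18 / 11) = 1680 / 22537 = 0.07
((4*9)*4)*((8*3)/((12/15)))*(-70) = -302400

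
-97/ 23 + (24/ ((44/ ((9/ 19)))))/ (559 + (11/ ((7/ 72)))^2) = -13271759957/ 3146926585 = -4.22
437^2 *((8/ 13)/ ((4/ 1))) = 381938/ 13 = 29379.85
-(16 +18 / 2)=-25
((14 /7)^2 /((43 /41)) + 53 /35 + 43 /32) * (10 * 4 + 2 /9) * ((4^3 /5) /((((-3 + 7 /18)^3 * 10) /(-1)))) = 75374664048 /3906340375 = 19.30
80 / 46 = 40 / 23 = 1.74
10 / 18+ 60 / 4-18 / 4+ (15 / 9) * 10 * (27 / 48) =20.43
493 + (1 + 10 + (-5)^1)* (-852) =-4619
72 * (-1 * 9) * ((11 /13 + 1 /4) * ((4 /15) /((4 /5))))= -3078 /13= -236.77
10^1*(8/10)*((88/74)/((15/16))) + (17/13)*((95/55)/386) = 10.15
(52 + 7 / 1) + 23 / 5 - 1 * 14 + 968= 5088 / 5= 1017.60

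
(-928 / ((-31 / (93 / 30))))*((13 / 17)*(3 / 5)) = 18096 / 425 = 42.58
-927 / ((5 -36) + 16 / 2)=927 / 23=40.30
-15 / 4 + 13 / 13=-11 / 4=-2.75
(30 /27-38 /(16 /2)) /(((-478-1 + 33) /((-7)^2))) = 6419 /16056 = 0.40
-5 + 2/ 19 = -93/ 19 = -4.89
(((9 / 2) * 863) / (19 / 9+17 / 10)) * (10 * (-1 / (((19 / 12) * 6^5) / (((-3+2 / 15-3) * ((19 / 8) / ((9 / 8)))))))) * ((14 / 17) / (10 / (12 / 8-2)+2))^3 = -94930 / 96702579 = -0.00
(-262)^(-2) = 1 / 68644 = 0.00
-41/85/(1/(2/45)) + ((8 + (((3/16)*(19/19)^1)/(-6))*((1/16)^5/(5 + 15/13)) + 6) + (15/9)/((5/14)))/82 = 34722663094567/168389561548800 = 0.21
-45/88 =-0.51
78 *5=390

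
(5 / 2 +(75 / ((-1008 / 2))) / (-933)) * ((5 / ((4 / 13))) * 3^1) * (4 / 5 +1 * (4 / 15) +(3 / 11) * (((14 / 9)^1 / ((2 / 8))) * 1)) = 96795595 / 287364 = 336.84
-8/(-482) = 4/241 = 0.02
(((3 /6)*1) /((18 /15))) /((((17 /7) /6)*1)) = 35 /34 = 1.03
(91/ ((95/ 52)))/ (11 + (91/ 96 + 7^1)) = 454272/ 172805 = 2.63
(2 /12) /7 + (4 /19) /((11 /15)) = 2729 /8778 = 0.31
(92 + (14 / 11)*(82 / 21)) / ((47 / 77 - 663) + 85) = -22400 / 133377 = -0.17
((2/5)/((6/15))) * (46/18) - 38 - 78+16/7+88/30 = -34091/315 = -108.23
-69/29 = -2.38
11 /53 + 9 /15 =214 /265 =0.81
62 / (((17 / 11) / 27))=18414 / 17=1083.18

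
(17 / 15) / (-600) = -17 / 9000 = -0.00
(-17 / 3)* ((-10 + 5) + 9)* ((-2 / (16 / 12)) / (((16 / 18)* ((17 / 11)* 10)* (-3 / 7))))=-231 / 40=-5.78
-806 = -806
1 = 1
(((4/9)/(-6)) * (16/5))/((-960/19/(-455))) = -1729/810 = -2.13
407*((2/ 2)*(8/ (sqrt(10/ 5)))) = 1628*sqrt(2) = 2302.34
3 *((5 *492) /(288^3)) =205 /663552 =0.00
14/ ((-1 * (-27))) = 14/ 27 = 0.52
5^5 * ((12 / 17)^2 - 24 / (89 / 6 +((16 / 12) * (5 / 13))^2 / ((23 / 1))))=-3495.19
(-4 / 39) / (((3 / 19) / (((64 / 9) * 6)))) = -9728 / 351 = -27.72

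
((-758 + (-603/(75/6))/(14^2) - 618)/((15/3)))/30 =-3371803/367500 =-9.17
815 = 815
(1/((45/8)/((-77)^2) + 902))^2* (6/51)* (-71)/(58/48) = -7667300078592/902409757607763733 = -0.00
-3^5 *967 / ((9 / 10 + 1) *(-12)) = 10306.18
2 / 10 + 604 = 3021 / 5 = 604.20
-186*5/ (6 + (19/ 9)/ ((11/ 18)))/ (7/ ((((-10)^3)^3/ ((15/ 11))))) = 937750000000/ 91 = 10304945054.95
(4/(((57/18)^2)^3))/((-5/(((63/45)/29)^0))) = -186624/235229405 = -0.00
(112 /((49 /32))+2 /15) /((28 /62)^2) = 3696967 /10290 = 359.28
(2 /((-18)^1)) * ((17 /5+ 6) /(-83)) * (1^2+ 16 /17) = 517 /21165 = 0.02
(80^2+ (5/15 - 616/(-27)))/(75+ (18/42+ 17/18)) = 84.10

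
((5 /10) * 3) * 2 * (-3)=-9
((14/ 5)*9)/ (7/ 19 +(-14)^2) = 342/ 2665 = 0.13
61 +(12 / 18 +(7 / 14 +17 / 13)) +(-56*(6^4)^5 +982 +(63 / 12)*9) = -31940200132389987871 / 156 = -204744872643525563.28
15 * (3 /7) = 45 /7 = 6.43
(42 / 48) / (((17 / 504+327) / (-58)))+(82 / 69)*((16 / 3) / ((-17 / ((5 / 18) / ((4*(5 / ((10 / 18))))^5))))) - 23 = -456799474092674693 / 19727742104395200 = -23.16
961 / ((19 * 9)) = 961 / 171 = 5.62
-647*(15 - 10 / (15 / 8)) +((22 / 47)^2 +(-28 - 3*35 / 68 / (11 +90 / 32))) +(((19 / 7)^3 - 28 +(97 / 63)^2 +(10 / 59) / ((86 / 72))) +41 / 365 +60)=-1329689919715960055822 / 213515487090527895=-6227.60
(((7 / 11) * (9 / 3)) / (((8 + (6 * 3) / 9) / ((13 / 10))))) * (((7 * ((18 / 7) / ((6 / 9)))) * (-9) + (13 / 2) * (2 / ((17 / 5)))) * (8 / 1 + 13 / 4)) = -4995081 / 7480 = -667.79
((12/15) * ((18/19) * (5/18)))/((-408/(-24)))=4/323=0.01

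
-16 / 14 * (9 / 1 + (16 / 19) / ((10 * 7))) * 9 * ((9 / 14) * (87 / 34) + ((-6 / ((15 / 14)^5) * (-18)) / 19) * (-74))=27462.38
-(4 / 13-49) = 633 / 13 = 48.69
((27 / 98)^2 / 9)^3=531441 / 885842380864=0.00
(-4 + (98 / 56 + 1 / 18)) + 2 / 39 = -1003 / 468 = -2.14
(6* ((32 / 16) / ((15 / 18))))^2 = 5184 / 25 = 207.36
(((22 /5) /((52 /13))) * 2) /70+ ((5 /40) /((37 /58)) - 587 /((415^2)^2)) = 6987050701093 /30729262847500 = 0.23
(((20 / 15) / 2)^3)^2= 64 / 729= 0.09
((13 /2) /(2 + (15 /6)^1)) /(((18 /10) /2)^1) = 130 /81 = 1.60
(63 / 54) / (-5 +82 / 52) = -0.34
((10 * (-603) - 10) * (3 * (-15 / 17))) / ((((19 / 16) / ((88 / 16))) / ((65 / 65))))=23918400 / 323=74050.77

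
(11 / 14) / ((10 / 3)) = 33 / 140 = 0.24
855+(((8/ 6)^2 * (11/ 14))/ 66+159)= 191650/ 189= 1014.02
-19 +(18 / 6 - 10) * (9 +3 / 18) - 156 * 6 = -6115 / 6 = -1019.17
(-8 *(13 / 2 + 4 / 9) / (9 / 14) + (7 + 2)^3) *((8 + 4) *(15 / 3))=1040980 / 27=38554.81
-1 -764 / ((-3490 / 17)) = 4749 / 1745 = 2.72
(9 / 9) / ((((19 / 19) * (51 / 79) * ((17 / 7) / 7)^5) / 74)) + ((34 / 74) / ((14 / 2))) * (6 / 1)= 427707115260500 / 18754891113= 22805.10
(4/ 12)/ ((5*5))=1/ 75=0.01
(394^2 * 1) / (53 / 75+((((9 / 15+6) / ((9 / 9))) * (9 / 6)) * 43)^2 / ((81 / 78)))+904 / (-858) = -1842295748 / 11229675171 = -0.16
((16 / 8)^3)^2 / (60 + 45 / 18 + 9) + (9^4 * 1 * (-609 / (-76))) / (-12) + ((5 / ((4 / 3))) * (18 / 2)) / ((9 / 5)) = -189605257 / 43472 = -4361.55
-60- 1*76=-136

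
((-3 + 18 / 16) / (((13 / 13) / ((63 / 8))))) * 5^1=-4725 / 64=-73.83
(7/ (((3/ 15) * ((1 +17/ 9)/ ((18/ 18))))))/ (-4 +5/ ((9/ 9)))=315/ 26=12.12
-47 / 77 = -0.61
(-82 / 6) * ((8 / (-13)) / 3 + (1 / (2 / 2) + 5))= -9266 / 117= -79.20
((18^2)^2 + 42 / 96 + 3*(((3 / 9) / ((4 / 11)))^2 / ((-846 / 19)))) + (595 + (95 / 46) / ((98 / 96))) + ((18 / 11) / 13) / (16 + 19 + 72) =73928153842450273 / 700253570016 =105573.41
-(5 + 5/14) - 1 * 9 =-201/14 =-14.36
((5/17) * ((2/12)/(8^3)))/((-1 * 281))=-5/14674944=-0.00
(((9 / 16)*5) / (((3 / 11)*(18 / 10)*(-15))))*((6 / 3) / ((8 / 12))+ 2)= -275 / 144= -1.91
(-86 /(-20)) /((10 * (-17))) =-43 /1700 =-0.03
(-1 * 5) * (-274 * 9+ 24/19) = 12323.68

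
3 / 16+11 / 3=185 / 48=3.85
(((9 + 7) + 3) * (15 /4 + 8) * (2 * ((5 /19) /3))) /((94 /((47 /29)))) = 235 /348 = 0.68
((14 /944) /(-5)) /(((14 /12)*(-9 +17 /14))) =21 /64310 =0.00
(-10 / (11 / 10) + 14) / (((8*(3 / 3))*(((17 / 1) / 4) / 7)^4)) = 4148928 / 918731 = 4.52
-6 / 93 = -2 / 31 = -0.06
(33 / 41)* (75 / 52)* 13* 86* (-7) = -744975 / 82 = -9085.06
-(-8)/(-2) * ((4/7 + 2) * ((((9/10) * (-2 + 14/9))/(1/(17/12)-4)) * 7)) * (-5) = 306/7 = 43.71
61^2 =3721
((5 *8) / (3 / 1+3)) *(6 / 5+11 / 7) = 388 / 21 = 18.48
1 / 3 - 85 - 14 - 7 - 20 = -377 / 3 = -125.67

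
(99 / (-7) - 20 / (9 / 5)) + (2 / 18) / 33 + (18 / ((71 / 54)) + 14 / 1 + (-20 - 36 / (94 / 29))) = -198879752 / 6937623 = -28.67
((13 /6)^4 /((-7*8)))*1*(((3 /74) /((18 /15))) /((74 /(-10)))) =0.00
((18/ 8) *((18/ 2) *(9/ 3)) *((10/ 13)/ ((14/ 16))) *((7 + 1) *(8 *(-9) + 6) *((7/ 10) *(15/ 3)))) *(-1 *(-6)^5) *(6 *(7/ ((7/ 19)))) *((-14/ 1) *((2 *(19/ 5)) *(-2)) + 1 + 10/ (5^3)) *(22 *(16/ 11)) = -38921669223579648/ 65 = -598794911131994.58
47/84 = 0.56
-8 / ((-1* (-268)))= -2 / 67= -0.03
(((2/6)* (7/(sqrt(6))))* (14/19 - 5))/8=-63* sqrt(6)/304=-0.51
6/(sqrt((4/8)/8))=24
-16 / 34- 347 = -5907 / 17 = -347.47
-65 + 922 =857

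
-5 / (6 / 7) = -35 / 6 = -5.83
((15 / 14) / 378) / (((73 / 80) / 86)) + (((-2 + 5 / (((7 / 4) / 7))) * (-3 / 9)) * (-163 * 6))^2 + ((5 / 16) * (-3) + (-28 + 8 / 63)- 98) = 17736178320337 / 515088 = 34433297.46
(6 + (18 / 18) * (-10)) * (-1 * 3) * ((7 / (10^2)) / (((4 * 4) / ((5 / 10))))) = 21 / 800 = 0.03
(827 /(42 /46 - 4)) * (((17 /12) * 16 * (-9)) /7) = 3880284 /497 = 7807.41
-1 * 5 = -5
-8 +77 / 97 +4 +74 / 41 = -5573 / 3977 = -1.40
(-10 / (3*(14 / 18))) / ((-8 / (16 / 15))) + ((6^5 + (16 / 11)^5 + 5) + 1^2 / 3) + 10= 26374795226 / 3382071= 7798.42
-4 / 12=-1 / 3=-0.33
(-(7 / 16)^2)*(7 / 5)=-343 / 1280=-0.27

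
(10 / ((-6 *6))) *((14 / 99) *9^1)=-35 / 99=-0.35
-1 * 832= -832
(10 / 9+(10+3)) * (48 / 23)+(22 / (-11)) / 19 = 38470 / 1311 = 29.34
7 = 7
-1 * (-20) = 20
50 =50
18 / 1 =18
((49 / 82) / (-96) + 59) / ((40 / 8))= 464399 / 39360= 11.80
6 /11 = 0.55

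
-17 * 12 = -204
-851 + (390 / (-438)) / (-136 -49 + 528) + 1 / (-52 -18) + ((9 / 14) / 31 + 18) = -3232895521 / 3881045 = -833.00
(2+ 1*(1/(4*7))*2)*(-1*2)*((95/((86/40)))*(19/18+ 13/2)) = -3746800/2709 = -1383.09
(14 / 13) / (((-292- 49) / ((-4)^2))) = -224 / 4433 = -0.05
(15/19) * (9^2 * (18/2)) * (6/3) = 21870/19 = 1151.05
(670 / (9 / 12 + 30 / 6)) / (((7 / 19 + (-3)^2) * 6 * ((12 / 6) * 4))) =6365 / 24564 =0.26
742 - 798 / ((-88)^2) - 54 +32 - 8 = 2756465 / 3872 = 711.90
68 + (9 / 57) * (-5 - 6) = 1259 / 19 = 66.26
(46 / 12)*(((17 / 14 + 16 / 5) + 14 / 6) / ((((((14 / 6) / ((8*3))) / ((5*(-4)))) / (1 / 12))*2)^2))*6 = 3910920 / 343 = 11402.10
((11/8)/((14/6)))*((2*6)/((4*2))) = 99/112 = 0.88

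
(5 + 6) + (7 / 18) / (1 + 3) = 799 / 72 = 11.10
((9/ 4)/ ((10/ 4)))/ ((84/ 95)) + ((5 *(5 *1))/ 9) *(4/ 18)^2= 47153/ 40824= 1.16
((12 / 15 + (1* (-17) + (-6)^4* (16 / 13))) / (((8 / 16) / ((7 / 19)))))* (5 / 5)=1436778 / 1235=1163.38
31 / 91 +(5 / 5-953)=-86601 / 91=-951.66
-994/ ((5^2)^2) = -994/ 625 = -1.59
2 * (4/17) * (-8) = -64/17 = -3.76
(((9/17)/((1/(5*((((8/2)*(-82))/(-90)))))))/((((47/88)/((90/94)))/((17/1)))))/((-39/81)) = -17534880/28717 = -610.61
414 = 414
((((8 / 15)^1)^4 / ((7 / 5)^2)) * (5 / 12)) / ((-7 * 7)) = -1024 / 2917215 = -0.00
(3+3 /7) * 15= 360 /7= 51.43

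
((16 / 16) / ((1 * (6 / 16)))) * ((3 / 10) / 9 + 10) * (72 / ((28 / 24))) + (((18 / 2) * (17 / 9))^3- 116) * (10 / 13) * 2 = 45156 / 5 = 9031.20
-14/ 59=-0.24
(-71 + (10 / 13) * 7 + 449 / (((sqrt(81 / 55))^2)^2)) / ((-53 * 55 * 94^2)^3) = -1507549 / 182182308950583294720939000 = -0.00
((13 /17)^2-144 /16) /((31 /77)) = -187264 /8959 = -20.90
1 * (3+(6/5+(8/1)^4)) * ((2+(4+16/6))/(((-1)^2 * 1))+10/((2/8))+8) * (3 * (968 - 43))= 644756450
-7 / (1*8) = -7 / 8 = -0.88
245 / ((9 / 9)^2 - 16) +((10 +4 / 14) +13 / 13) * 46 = 10559 / 21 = 502.81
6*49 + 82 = 376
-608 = -608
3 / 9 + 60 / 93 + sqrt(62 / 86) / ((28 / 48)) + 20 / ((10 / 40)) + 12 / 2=12*sqrt(1333) / 301 + 8089 / 93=88.43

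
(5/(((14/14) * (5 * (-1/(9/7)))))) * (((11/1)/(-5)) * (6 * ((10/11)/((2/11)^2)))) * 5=2333.57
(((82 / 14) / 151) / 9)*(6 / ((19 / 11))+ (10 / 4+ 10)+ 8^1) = 37351 / 361494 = 0.10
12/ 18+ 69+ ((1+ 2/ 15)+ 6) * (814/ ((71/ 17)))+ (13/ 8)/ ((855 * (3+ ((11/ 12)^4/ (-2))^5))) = 3617642747272754104085393583923/ 2477898571593768973849342775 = 1459.96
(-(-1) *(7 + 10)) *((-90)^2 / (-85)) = -1620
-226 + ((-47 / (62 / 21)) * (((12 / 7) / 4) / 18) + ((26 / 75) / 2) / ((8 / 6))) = -175343 / 775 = -226.25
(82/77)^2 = 6724/5929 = 1.13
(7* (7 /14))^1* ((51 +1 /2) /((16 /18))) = 202.78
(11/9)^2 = 121/81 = 1.49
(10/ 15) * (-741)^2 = 366054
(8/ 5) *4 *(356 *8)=91136/ 5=18227.20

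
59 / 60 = 0.98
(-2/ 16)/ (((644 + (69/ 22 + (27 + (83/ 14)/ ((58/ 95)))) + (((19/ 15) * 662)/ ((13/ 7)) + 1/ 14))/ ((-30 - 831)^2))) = -7873100235/ 96469994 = -81.61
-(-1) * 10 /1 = 10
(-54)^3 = -157464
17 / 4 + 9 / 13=4.94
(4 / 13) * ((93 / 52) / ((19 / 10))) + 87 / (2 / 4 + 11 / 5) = 939560 / 28899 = 32.51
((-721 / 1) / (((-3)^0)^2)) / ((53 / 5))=-3605 / 53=-68.02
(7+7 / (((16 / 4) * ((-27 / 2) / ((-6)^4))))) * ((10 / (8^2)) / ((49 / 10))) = -575 / 112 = -5.13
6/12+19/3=41/6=6.83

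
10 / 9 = 1.11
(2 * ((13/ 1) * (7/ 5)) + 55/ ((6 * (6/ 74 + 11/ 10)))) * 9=868431/ 2185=397.45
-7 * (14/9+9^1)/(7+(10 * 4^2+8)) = -19/45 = -0.42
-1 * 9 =-9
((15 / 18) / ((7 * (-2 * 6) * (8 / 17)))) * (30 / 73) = -425 / 49056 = -0.01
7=7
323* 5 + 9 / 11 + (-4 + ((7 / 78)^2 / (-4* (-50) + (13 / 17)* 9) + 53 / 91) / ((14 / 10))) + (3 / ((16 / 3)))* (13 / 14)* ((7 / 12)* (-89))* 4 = 138745988266807 / 92265709536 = 1503.77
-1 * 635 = -635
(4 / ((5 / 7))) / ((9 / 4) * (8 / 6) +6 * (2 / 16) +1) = 1.18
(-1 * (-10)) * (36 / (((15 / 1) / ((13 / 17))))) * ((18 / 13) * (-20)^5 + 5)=-1382398440 / 17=-81317555.29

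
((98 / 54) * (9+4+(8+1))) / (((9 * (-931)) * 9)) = -22 / 41553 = -0.00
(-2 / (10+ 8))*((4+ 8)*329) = -1316 / 3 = -438.67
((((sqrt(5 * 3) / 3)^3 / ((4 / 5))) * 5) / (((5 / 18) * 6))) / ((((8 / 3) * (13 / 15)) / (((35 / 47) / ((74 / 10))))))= 65625 * sqrt(15) / 723424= 0.35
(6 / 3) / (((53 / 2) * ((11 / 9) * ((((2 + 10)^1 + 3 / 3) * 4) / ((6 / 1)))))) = 54 / 7579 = 0.01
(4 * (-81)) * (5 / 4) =-405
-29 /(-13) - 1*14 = -153 /13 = -11.77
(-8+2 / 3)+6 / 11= -224 / 33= -6.79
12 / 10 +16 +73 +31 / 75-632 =-40604 / 75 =-541.39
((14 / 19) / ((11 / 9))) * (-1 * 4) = -2.41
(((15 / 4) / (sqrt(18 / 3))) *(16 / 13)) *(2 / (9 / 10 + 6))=200 *sqrt(6) / 897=0.55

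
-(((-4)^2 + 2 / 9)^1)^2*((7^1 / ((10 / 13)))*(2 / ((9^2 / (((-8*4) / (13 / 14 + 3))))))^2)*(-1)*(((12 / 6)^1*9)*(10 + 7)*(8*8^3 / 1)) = 108435626390454272 / 893116125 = 121412684.59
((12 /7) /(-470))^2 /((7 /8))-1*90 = -1704795462 /18942175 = -90.00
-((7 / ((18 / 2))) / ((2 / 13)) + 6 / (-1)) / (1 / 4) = 34 / 9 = 3.78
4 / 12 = 1 / 3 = 0.33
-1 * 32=-32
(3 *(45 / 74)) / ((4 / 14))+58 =9529 / 148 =64.39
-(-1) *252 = 252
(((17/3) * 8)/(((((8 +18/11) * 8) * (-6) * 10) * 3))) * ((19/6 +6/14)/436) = -28237/1048178880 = -0.00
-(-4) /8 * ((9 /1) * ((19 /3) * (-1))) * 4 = -114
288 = 288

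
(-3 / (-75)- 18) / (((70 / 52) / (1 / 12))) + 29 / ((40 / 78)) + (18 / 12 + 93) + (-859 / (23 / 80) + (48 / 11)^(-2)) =-131584750859 / 46368000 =-2837.84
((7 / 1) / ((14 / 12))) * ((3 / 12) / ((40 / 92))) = 69 / 20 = 3.45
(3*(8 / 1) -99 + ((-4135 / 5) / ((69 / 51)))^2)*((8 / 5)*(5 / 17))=1580926448 / 8993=175795.22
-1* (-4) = 4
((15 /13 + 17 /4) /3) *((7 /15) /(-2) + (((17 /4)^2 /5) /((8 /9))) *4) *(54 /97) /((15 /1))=1.07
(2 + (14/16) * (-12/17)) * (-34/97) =-47/97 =-0.48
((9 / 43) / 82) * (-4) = -18 / 1763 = -0.01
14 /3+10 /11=184 /33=5.58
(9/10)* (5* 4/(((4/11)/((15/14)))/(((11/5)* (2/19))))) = 3267/266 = 12.28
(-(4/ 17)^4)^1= -256/ 83521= -0.00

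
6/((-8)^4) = 3/2048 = 0.00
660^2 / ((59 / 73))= 31798800 / 59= 538962.71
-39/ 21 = -13/ 7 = -1.86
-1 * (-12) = 12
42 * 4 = 168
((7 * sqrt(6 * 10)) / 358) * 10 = 70 * sqrt(15) / 179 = 1.51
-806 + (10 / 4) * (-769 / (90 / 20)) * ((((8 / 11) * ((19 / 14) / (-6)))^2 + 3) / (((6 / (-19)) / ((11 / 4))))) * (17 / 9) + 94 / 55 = 965106473981 / 47151720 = 20468.11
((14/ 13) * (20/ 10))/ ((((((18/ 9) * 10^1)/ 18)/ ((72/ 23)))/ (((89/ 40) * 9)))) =908334/ 7475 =121.52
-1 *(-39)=39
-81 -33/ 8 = -681/ 8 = -85.12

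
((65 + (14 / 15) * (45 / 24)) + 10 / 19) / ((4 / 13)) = 66469 / 304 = 218.65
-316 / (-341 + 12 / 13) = 4108 / 4421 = 0.93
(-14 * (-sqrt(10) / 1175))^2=392 / 276125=0.00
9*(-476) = -4284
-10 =-10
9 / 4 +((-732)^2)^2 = 1148429435913 / 4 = 287107358978.25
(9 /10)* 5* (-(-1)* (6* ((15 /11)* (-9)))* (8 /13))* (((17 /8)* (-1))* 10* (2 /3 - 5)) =-206550 /11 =-18777.27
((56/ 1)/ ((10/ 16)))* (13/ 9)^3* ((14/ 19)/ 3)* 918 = 468505856/ 7695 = 60884.45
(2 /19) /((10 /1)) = 1 /95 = 0.01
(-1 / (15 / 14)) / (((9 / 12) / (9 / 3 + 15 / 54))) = -1652 / 405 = -4.08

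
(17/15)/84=17/1260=0.01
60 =60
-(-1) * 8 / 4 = 2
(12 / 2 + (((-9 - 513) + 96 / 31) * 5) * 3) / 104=-30138 / 403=-74.78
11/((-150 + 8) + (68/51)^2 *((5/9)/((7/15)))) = -2079/26438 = -0.08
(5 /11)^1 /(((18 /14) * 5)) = 7 /99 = 0.07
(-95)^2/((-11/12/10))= -1083000/11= -98454.55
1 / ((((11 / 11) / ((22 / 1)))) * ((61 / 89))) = 32.10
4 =4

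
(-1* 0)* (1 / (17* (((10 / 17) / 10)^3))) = 0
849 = 849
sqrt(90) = 3 * sqrt(10) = 9.49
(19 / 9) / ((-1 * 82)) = -19 / 738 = -0.03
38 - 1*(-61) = 99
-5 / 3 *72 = -120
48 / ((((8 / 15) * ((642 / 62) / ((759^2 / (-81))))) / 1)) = -19842790 / 321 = -61815.55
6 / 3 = 2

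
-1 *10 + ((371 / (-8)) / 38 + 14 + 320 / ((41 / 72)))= 7038805 / 12464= 564.73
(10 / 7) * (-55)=-550 / 7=-78.57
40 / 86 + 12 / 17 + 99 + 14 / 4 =151567 / 1462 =103.67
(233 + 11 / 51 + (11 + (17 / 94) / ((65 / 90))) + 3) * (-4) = -30845164 / 31161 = -989.86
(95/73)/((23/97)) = 9215/1679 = 5.49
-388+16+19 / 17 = -6305 / 17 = -370.88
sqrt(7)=2.65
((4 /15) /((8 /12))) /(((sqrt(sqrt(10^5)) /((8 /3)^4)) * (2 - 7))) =-2048 * 10^(3 /4) /50625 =-0.23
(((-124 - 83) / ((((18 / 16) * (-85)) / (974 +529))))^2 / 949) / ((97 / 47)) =3594607409088 / 665082925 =5404.75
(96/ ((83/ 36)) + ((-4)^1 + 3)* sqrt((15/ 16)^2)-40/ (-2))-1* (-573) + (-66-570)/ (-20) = 4418927/ 6640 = 665.50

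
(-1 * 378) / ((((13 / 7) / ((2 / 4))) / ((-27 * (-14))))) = -500094 / 13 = -38468.77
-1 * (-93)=93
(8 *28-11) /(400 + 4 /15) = 0.53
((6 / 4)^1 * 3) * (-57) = -513 / 2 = -256.50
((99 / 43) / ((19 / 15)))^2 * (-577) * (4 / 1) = -5089659300 / 667489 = -7625.08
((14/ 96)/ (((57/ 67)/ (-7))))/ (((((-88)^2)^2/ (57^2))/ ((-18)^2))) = -5052537/ 239878144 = -0.02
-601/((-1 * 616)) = 601/616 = 0.98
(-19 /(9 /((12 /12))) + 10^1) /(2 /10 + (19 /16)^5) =372244480 /120861639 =3.08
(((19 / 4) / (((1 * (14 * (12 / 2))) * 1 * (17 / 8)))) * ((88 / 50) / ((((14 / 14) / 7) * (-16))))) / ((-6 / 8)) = 209 / 7650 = 0.03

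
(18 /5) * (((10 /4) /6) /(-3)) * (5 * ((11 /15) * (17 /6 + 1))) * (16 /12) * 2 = -506 /27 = -18.74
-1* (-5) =5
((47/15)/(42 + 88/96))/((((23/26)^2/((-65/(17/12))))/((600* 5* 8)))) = -95163494400/926279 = -102737.40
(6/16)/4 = 3/32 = 0.09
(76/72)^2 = 361/324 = 1.11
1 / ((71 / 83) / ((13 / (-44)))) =-1079 / 3124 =-0.35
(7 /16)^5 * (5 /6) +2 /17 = 14011507 /106954752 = 0.13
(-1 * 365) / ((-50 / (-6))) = -219 / 5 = -43.80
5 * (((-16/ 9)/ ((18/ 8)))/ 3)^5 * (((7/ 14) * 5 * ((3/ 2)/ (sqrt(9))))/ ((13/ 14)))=-93952409600/ 11014751922759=-0.01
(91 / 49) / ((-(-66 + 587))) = -13 / 3647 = -0.00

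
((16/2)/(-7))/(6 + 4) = -0.11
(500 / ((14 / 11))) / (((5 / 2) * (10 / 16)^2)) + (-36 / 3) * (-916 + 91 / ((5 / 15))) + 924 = 63296 / 7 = 9042.29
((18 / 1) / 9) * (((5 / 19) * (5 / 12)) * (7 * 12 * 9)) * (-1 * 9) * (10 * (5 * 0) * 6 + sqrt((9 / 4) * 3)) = -42525 * sqrt(3) / 19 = -3876.60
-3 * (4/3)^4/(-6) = 1.58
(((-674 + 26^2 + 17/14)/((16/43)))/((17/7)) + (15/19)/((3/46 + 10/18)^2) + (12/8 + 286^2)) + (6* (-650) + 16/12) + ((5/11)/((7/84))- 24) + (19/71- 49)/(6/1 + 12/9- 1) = 124568127193199323/1599525013152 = 77878.20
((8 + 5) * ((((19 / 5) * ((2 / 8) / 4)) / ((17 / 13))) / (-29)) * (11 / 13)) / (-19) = 143 / 39440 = 0.00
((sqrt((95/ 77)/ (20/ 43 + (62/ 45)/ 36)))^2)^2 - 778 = -1407042637585318/ 1822610701681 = -771.99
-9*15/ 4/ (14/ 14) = -135/ 4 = -33.75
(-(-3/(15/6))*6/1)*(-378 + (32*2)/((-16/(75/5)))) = -15768/5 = -3153.60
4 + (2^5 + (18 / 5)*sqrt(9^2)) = 68.40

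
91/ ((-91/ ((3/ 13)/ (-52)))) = 3/ 676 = 0.00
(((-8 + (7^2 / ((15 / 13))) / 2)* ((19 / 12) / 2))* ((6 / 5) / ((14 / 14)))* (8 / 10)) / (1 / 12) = 15086 / 125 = 120.69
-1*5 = -5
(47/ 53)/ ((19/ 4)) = 188/ 1007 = 0.19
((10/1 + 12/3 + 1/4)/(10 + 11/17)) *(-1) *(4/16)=-969/2896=-0.33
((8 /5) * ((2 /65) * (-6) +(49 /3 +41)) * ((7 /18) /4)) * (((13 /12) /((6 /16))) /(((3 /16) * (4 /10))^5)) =10822224.53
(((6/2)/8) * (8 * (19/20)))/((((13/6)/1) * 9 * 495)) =19/64350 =0.00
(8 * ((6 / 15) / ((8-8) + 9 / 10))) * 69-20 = 225.33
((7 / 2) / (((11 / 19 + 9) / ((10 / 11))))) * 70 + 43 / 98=331999 / 14014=23.69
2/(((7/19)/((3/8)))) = 57/28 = 2.04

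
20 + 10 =30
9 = 9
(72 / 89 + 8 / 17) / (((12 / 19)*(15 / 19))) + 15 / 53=10281647 / 3608505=2.85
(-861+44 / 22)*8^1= -6872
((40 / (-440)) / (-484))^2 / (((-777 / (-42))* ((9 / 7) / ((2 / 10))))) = 7 / 23597192520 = 0.00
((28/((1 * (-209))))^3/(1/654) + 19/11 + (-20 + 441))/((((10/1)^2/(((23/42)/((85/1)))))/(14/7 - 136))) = -987488143737/271597537750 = -3.64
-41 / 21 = -1.95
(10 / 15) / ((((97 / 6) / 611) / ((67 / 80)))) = 40937 / 1940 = 21.10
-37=-37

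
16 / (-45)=-16 / 45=-0.36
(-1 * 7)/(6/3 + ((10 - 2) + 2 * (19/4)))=-14/39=-0.36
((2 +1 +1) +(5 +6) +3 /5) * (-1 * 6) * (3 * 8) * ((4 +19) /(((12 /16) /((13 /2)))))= -2238912 /5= -447782.40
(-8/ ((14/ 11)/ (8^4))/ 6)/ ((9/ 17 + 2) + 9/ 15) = -3829760/ 2793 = -1371.20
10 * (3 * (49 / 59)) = 1470 / 59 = 24.92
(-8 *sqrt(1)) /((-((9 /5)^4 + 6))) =5000 /10311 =0.48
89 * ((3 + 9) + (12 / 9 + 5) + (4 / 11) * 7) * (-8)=-490568 / 33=-14865.70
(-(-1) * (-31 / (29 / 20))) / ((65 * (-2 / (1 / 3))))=62 / 1131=0.05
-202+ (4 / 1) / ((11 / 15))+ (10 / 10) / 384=-830197 / 4224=-196.54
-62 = -62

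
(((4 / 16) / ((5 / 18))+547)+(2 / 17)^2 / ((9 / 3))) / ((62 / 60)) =4750333 / 8959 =530.23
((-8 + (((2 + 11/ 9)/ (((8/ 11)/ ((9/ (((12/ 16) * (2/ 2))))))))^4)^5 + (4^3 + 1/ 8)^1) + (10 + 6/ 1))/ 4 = 119073100208749693121158449751541919839618927871745/ 14624633760251904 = 8141954332721608083328067000000000.00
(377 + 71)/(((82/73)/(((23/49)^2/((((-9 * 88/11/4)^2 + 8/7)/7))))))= 308936/163303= 1.89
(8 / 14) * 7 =4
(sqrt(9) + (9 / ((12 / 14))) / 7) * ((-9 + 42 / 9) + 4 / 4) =-15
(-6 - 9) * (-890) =13350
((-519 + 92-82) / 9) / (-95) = 509 / 855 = 0.60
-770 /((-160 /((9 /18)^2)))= 77 /64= 1.20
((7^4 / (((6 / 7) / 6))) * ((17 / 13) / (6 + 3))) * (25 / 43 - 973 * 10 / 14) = -8531569340 / 5031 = -1695799.91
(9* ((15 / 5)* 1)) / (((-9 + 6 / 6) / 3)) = -10.12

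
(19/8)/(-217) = -19/1736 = -0.01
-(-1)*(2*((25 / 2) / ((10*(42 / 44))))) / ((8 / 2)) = 55 / 84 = 0.65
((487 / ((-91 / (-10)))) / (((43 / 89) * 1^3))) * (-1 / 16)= -6.92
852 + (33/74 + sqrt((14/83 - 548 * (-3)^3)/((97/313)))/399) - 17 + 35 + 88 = sqrt(3094721200966)/3212349 + 70925/74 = 958.99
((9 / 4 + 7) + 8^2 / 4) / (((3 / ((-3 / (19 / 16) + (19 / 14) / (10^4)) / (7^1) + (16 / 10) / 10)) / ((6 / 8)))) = -377784339 / 297920000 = -1.27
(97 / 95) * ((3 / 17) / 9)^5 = 0.00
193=193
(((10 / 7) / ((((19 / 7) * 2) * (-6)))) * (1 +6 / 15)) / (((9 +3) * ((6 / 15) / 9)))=-35 / 304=-0.12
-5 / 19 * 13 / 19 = -65 / 361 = -0.18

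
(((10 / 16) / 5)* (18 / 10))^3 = 729 / 64000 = 0.01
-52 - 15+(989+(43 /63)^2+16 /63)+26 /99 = 40296491 /43659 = 922.98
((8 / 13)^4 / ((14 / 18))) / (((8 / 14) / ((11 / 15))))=33792 / 142805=0.24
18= 18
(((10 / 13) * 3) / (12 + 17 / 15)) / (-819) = -50 / 233051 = -0.00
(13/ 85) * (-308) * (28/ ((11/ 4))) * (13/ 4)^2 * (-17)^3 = 124446868/ 5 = 24889373.60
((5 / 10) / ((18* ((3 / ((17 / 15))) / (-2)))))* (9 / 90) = -17 / 8100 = -0.00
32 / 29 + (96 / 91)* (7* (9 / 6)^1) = 4592 / 377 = 12.18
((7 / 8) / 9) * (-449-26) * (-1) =3325 / 72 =46.18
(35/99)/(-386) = -35/38214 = -0.00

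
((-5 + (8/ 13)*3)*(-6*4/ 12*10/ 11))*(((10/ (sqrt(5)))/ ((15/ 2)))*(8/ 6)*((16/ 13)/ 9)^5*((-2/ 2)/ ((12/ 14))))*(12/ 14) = -2751463424*sqrt(5)/ 28216806219459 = -0.00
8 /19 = 0.42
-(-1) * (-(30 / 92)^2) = -225 / 2116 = -0.11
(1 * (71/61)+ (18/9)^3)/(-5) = -559/305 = -1.83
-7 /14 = -0.50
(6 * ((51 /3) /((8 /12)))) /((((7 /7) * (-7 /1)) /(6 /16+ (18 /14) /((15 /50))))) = -39933 /392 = -101.87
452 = 452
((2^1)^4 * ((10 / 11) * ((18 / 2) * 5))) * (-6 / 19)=-43200 / 209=-206.70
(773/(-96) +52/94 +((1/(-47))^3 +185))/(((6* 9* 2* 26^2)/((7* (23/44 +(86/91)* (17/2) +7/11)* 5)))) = 325568724767725/416227995076608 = 0.78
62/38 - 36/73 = 1579/1387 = 1.14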